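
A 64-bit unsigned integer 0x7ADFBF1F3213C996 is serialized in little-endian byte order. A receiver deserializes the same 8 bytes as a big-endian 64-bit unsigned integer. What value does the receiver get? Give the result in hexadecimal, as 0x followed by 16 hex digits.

0x96C913321FBFDF7A

Stored little-endian, the bytes at ascending addresses are 96 C9 13 32 1F BF DF 7A.
Read back as big-endian, the last byte is least significant, giving 0x96C913321FBFDF7A.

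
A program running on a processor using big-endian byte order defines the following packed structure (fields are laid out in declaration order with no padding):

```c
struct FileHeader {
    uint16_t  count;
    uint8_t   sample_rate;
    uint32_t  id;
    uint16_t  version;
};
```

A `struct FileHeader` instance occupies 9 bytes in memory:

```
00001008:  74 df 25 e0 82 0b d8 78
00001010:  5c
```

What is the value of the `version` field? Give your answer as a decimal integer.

`version` follows `count` (2 B), `sample_rate` (1 B), `id` (4 B), so it starts at offset 2 + 1 + 4 = 7 and occupies 2 bytes.
Bytes at offsets 7..8: 78 5C.
Big-endian: lowest address holds the most-significant byte.
The bytes are already most-significant first: 0x785C.
0x785C = 30812.

30812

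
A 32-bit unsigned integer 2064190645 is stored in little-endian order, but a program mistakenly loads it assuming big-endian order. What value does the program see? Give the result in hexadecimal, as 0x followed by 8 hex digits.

0xB50C097B

2064190645 in 32-bit hexadecimal is 0x7B090CB5.
Stored little-endian, the bytes at ascending addresses are B5 0C 09 7B.
Read back as big-endian, the last byte is least significant, giving 0xB50C097B.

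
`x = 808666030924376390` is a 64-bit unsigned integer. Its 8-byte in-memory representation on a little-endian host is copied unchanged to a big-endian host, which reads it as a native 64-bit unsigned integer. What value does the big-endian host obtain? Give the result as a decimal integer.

808666030924376390 in 64-bit hexadecimal is 0x0B38F5787B2C2946.
Stored little-endian, the bytes at ascending addresses are 46 29 2C 7B 78 F5 38 0B.
Read back as big-endian, the last byte is least significant, giving 0x46292C7B78F5380B.
0x46292C7B78F5380B = 5055620965522028555.

5055620965522028555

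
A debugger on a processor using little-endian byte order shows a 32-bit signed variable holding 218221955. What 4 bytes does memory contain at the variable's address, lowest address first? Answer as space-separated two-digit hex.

83 CD 01 0D

218221955 in hexadecimal, padded to 32 bits, is 0x0D01CD83.
Split into bytes (most-significant first): 0D 01 CD 83.
Little-endian: lowest address holds the least-significant byte.
So at ascending addresses the bytes are 83 CD 01 0D.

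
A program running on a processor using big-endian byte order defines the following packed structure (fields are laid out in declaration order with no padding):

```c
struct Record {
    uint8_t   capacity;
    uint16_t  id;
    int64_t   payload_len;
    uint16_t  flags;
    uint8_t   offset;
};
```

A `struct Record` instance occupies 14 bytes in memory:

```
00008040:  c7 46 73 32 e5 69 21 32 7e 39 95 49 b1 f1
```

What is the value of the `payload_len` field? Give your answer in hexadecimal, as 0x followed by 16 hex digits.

`payload_len` follows `capacity` (1 B), `id` (2 B), so it starts at offset 1 + 2 = 3 and occupies 8 bytes.
Bytes at offsets 3..10: 32 E5 69 21 32 7E 39 95.
In big-endian order the high byte comes first in memory.
The bytes are already most-significant first: 0x32E56921327E3995.

0x32E56921327E3995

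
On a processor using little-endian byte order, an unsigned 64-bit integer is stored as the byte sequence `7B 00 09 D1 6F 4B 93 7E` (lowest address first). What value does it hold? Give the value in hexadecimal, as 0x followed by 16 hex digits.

In little-endian order the low byte comes first in memory.
Reassemble most-significant byte first: 7E 93 4B 6F D1 09 00 7B → 0x7E934B6FD109007B.

0x7E934B6FD109007B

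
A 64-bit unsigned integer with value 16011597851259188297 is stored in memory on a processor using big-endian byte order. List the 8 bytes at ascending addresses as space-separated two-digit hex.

DE 34 9F 69 A2 B6 34 49

16011597851259188297 in hexadecimal, padded to 64 bits, is 0xDE349F69A2B63449.
Split into bytes (most-significant first): DE 34 9F 69 A2 B6 34 49.
In big-endian order the high byte comes first in memory.
So the memory order matches the most-significant-first order: DE 34 9F 69 A2 B6 34 49.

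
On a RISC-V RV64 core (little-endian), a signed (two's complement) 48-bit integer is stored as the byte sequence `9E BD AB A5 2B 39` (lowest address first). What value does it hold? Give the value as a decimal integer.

62859625872798

Little-endian: lowest address holds the least-significant byte.
Reassemble most-significant byte first: 39 2B A5 AB BD 9E → 0x392BA5ABBD9E.
0x392BA5ABBD9E = 62859625872798.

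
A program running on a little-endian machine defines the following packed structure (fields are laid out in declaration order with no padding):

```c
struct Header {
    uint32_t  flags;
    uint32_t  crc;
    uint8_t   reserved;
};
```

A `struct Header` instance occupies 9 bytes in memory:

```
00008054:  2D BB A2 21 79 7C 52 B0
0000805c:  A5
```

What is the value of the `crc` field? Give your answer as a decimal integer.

2958195833

`crc` follows `flags` (4 bytes), so it starts at byte offset 4 and occupies 4 bytes.
Bytes at offsets 4..7: 79 7C 52 B0.
Little-endian: lowest address holds the least-significant byte.
Reassemble most-significant byte first: B0 52 7C 79 → 0xB0527C79.
0xB0527C79 = 2958195833.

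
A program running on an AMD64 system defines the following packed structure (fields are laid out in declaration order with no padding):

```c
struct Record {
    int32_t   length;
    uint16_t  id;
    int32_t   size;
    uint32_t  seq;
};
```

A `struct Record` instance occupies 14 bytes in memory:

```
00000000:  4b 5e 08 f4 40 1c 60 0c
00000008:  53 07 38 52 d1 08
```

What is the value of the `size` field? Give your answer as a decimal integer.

122883168

`size` follows `length` (4 B), `id` (2 B), so it starts at offset 4 + 2 = 6 and occupies 4 bytes.
Bytes at offsets 6..9: 60 0C 53 07.
Little-endian: lowest address holds the least-significant byte.
Reassemble most-significant byte first: 07 53 0C 60 → 0x07530C60.
0x07530C60 = 122883168.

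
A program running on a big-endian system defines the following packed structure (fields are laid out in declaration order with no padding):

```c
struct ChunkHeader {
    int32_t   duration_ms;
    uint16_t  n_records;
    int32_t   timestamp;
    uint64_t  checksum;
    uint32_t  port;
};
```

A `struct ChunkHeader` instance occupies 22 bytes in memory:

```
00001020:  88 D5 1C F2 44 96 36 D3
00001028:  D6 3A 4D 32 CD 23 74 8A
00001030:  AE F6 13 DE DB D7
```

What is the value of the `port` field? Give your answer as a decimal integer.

`port` follows `duration_ms` (4 B), `n_records` (2 B), `timestamp` (4 B), `checksum` (8 B), so it starts at offset 4 + 2 + 4 + 8 = 18 and occupies 4 bytes.
Bytes at offsets 18..21: 13 DE DB D7.
In big-endian order the high byte comes first in memory.
The bytes are already most-significant first: 0x13DEDBD7.
0x13DEDBD7 = 333372375.

333372375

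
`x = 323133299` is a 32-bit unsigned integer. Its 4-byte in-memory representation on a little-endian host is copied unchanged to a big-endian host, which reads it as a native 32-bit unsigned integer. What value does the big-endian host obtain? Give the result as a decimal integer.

323133299 in 32-bit hexadecimal is 0x13429F73.
Stored little-endian, the bytes at ascending addresses are 73 9F 42 13.
Read back as big-endian, the last byte is least significant, giving 0x739F4213.
0x739F4213 = 1939816979.

1939816979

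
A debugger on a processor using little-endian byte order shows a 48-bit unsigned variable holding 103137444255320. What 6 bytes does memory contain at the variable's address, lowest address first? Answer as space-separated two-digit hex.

103137444255320 in hexadecimal, padded to 48 bits, is 0x5DCD8EBA5658.
Split into bytes (most-significant first): 5D CD 8E BA 56 58.
Little-endian stores the least-significant byte at the lowest address.
So at ascending addresses the bytes are 58 56 BA 8E CD 5D.

58 56 BA 8E CD 5D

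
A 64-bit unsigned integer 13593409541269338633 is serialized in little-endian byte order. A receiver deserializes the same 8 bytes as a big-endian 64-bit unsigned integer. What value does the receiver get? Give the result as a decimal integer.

13593409541269338633 in 64-bit hexadecimal is 0xBCA57DF4F1C3BA09.
Stored little-endian, the bytes at ascending addresses are 09 BA C3 F1 F4 7D A5 BC.
Read back as big-endian, the last byte is least significant, giving 0x09BAC3F1F47DA5BC.
0x09BAC3F1F47DA5BC = 701088135965943228.

701088135965943228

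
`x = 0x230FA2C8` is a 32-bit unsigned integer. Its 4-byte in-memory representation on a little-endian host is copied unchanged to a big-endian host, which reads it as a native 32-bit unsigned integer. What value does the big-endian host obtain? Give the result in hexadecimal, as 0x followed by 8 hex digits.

0xC8A20F23

Stored little-endian, the bytes at ascending addresses are C8 A2 0F 23.
Read back as big-endian, the last byte is least significant, giving 0xC8A20F23.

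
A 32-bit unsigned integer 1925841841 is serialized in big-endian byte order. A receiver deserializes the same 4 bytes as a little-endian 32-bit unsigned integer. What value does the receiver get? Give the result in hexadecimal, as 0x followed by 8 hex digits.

1925841841 in 32-bit hexadecimal is 0x72CA03B1.
Stored big-endian, the bytes at ascending addresses are 72 CA 03 B1.
Read back as little-endian, the first byte is least significant, giving 0xB103CA72.

0xB103CA72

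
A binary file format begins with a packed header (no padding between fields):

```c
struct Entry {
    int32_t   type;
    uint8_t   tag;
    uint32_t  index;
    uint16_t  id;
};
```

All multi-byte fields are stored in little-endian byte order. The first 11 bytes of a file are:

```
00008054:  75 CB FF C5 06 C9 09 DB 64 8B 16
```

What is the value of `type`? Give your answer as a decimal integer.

-973091979

`type` is the first field, at byte offset 0, occupying 4 bytes.
Bytes at offsets 0..3: 75 CB FF C5.
Little-endian: lowest address holds the least-significant byte.
Reassemble most-significant byte first: C5 FF CB 75 → 0xC5FFCB75.
Top bit is set, so as a signed 32-bit value this is 0xC5FFCB75 − 2^32 = -973091979.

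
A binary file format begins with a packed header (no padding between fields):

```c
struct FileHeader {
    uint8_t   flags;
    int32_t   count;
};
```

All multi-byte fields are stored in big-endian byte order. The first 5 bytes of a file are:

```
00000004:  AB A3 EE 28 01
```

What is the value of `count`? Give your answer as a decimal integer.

`count` follows `flags` (1 byte), so it starts at byte offset 1 and occupies 4 bytes.
Bytes at offsets 1..4: A3 EE 28 01.
Big-endian stores the most-significant byte at the lowest address.
The bytes are already most-significant first: 0xA3EE2801.
Top bit is set, so as a signed 32-bit value this is 0xA3EE2801 − 2^32 = -1544673279.

-1544673279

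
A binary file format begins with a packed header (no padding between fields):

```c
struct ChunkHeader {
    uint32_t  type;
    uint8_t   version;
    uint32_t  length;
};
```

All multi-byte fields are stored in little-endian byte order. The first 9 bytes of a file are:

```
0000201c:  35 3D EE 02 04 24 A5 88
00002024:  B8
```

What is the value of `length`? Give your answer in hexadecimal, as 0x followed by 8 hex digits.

`length` follows `type` (4 B), `version` (1 B), so it starts at offset 4 + 1 = 5 and occupies 4 bytes.
Bytes at offsets 5..8: 24 A5 88 B8.
Little-endian: lowest address holds the least-significant byte.
Reassemble most-significant byte first: B8 88 A5 24 → 0xB888A524.

0xB888A524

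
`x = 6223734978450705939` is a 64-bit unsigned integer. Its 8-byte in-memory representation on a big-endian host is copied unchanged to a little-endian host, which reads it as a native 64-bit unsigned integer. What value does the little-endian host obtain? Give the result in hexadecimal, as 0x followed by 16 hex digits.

0x134EBAF6FC255F56

6223734978450705939 in 64-bit hexadecimal is 0x565F25FCF6BA4E13.
Stored big-endian, the bytes at ascending addresses are 56 5F 25 FC F6 BA 4E 13.
Read back as little-endian, the first byte is least significant, giving 0x134EBAF6FC255F56.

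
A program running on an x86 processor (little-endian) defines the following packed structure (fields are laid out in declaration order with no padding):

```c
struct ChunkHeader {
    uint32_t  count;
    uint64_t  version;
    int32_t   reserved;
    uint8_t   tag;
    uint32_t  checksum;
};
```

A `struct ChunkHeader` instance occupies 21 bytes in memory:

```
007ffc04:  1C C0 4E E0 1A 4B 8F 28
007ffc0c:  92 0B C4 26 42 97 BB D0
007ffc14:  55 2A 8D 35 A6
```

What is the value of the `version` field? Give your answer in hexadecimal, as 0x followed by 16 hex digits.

`version` follows `count` (4 bytes), so it starts at byte offset 4 and occupies 8 bytes.
Bytes at offsets 4..11: 1A 4B 8F 28 92 0B C4 26.
Little-endian: lowest address holds the least-significant byte.
Reassemble most-significant byte first: 26 C4 0B 92 28 8F 4B 1A → 0x26C40B92288F4B1A.

0x26C40B92288F4B1A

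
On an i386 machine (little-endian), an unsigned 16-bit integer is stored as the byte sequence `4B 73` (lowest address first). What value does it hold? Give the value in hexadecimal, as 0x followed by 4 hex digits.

In little-endian order the low byte comes first in memory.
Reassemble most-significant byte first: 73 4B → 0x734B.

0x734B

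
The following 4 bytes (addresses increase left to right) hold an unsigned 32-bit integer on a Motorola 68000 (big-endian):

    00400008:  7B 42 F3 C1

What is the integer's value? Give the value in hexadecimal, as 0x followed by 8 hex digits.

0x7B42F3C1

Big-endian: lowest address holds the most-significant byte.
The bytes are already most-significant first: 0x7B42F3C1.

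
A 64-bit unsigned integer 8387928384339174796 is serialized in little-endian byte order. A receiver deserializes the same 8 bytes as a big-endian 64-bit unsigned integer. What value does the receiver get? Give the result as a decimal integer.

8387928384339174796 in 64-bit hexadecimal is 0x7467E86CA5F3E58C.
Stored little-endian, the bytes at ascending addresses are 8C E5 F3 A5 6C E8 67 74.
Read back as big-endian, the last byte is least significant, giving 0x8CE5F3A56CE86774.
0x8CE5F3A56CE86774 = 10152788826798974836.

10152788826798974836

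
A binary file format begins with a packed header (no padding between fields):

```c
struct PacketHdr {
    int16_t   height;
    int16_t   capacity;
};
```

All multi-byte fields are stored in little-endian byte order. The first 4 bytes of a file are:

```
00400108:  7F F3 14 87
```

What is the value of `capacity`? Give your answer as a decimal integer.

`capacity` follows `height` (2 bytes), so it starts at byte offset 2 and occupies 2 bytes.
Bytes at offsets 2..3: 14 87.
Little-endian: lowest address holds the least-significant byte.
Reassemble most-significant byte first: 87 14 → 0x8714.
Top bit is set, so as a signed 16-bit value this is 0x8714 − 2^16 = -30956.

-30956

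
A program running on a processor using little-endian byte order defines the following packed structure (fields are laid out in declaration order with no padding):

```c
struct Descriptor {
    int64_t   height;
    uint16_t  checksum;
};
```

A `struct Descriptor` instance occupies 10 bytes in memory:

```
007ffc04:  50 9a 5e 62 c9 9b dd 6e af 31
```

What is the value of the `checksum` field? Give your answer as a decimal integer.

12719

`checksum` follows `height` (8 bytes), so it starts at byte offset 8 and occupies 2 bytes.
Bytes at offsets 8..9: AF 31.
Little-endian: lowest address holds the least-significant byte.
Reassemble most-significant byte first: 31 AF → 0x31AF.
0x31AF = 12719.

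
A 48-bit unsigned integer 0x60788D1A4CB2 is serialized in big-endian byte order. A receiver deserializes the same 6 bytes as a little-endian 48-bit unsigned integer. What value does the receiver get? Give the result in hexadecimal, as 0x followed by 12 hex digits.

Stored big-endian, the bytes at ascending addresses are 60 78 8D 1A 4C B2.
Read back as little-endian, the first byte is least significant, giving 0xB24C1A8D7860.

0xB24C1A8D7860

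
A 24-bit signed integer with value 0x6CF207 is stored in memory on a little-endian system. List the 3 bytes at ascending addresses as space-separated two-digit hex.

07 F2 6C

Split into bytes (most-significant first): 6C F2 07.
Little-endian: lowest address holds the least-significant byte.
So at ascending addresses the bytes are 07 F2 6C.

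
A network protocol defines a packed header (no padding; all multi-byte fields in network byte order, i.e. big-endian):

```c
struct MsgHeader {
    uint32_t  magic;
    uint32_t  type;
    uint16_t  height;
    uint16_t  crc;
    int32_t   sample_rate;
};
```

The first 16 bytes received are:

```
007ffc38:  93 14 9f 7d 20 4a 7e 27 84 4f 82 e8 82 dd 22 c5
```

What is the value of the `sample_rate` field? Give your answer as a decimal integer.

`sample_rate` follows `magic` (4 B), `type` (4 B), `height` (2 B), `crc` (2 B), so it starts at offset 4 + 4 + 2 + 2 = 12 and occupies 4 bytes.
Bytes at offsets 12..15: 82 DD 22 C5.
In big-endian order the high byte comes first in memory.
The bytes are already most-significant first: 0x82DD22C5.
Top bit is set, so as a signed 32-bit value this is 0x82DD22C5 − 2^32 = -2099436859.

-2099436859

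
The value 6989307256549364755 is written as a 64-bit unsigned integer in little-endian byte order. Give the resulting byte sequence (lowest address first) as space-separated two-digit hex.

13 54 AF 3C EB 01 FF 60

6989307256549364755 in hexadecimal, padded to 64 bits, is 0x60FF01EB3CAF5413.
Split into bytes (most-significant first): 60 FF 01 EB 3C AF 54 13.
In little-endian order the low byte comes first in memory.
So at ascending addresses the bytes are 13 54 AF 3C EB 01 FF 60.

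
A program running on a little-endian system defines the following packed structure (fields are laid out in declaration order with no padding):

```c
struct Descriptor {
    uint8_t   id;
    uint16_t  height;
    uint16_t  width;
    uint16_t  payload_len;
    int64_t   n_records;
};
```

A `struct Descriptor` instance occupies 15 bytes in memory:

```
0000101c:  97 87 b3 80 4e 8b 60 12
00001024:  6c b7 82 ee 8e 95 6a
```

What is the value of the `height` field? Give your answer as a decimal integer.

`height` follows `id` (1 byte), so it starts at byte offset 1 and occupies 2 bytes.
Bytes at offsets 1..2: 87 B3.
Little-endian: lowest address holds the least-significant byte.
Reassemble most-significant byte first: B3 87 → 0xB387.
0xB387 = 45959.

45959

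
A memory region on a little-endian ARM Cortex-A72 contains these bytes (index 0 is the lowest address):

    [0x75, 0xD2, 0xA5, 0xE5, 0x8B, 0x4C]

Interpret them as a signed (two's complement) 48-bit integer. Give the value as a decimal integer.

84163737014901

Little-endian stores the least-significant byte at the lowest address.
Reassemble most-significant byte first: 4C 8B E5 A5 D2 75 → 0x4C8BE5A5D275.
0x4C8BE5A5D275 = 84163737014901.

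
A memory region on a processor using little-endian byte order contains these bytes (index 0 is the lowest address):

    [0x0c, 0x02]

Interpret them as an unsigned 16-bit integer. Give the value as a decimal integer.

In little-endian order the low byte comes first in memory.
Reassemble most-significant byte first: 02 0C → 0x020C.
0x020C = 524.

524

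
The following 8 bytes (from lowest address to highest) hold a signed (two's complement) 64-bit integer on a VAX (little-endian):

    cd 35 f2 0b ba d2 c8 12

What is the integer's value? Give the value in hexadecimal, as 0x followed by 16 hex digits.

0x12C8D2BA0BF235CD

In little-endian order the low byte comes first in memory.
Reassemble most-significant byte first: 12 C8 D2 BA 0B F2 35 CD → 0x12C8D2BA0BF235CD.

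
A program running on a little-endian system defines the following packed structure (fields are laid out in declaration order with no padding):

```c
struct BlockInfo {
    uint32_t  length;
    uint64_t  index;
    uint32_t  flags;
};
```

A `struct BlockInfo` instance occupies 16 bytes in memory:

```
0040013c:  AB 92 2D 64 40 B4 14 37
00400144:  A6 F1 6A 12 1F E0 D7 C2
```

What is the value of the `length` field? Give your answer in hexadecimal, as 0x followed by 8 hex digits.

0x642D92AB

`length` is the first field, at byte offset 0, occupying 4 bytes.
Bytes at offsets 0..3: AB 92 2D 64.
Little-endian stores the least-significant byte at the lowest address.
Reassemble most-significant byte first: 64 2D 92 AB → 0x642D92AB.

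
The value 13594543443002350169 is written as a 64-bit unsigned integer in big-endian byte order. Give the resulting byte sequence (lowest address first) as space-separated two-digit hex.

BC A9 85 3C 03 C5 5A 59

13594543443002350169 in hexadecimal, padded to 64 bits, is 0xBCA9853C03C55A59.
Split into bytes (most-significant first): BC A9 85 3C 03 C5 5A 59.
Big-endian stores the most-significant byte at the lowest address.
So the memory order matches the most-significant-first order: BC A9 85 3C 03 C5 5A 59.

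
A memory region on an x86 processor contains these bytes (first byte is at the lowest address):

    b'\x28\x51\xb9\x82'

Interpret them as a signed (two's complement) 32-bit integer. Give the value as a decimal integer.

Little-endian stores the least-significant byte at the lowest address.
Reassemble most-significant byte first: 82 B9 51 28 → 0x82B95128.
Top bit is set, so as a signed 32-bit value this is 0x82B95128 − 2^32 = -2101784280.

-2101784280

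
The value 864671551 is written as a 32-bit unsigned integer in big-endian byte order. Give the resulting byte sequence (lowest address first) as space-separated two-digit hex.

33 89 D7 3F

864671551 in hexadecimal, padded to 32 bits, is 0x3389D73F.
Split into bytes (most-significant first): 33 89 D7 3F.
Big-endian stores the most-significant byte at the lowest address.
So the memory order matches the most-significant-first order: 33 89 D7 3F.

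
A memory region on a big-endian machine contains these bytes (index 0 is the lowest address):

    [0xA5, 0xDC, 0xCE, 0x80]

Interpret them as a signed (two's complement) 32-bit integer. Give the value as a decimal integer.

Big-endian: lowest address holds the most-significant byte.
The bytes are already most-significant first: 0xA5DCCE80.
Top bit is set, so as a signed 32-bit value this is 0xA5DCCE80 − 2^32 = -1512255872.

-1512255872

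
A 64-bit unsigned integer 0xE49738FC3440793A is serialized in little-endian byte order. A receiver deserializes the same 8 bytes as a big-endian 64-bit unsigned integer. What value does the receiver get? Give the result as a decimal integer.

Stored little-endian, the bytes at ascending addresses are 3A 79 40 34 FC 38 97 E4.
Read back as big-endian, the last byte is least significant, giving 0x3A794034FC3897E4.
0x3A794034FC3897E4 = 4213469522695854052.

4213469522695854052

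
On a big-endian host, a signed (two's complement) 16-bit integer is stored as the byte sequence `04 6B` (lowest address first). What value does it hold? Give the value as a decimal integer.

Big-endian: lowest address holds the most-significant byte.
The bytes are already most-significant first: 0x046B.
0x046B = 1131.

1131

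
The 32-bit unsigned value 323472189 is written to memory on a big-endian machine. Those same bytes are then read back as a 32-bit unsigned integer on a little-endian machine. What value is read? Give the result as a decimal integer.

323472189 in 32-bit hexadecimal is 0x1347CB3D.
Stored big-endian, the bytes at ascending addresses are 13 47 CB 3D.
Read back as little-endian, the first byte is least significant, giving 0x3DCB4713.
0x3DCB4713 = 1036732179.

1036732179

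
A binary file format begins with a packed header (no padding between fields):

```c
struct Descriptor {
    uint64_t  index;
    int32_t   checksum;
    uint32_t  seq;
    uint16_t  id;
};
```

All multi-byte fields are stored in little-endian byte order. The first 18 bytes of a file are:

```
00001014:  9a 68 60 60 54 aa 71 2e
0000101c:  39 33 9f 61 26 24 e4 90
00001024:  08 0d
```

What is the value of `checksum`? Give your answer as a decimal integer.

1637823289

`checksum` follows `index` (8 bytes), so it starts at byte offset 8 and occupies 4 bytes.
Bytes at offsets 8..11: 39 33 9F 61.
Little-endian: lowest address holds the least-significant byte.
Reassemble most-significant byte first: 61 9F 33 39 → 0x619F3339.
0x619F3339 = 1637823289.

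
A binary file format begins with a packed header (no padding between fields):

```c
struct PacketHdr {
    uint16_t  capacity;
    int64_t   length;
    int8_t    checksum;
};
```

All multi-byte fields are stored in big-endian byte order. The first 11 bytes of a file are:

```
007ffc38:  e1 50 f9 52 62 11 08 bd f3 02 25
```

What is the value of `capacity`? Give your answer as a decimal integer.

`capacity` is the first field, at byte offset 0, occupying 2 bytes.
Bytes at offsets 0..1: E1 50.
In big-endian order the high byte comes first in memory.
The bytes are already most-significant first: 0xE150.
0xE150 = 57680.

57680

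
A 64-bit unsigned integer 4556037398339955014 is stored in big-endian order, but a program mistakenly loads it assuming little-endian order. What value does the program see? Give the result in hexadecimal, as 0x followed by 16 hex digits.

0x46A972F7DF4B3A3F

4556037398339955014 in 64-bit hexadecimal is 0x3F3A4BDFF772A946.
Stored big-endian, the bytes at ascending addresses are 3F 3A 4B DF F7 72 A9 46.
Read back as little-endian, the first byte is least significant, giving 0x46A972F7DF4B3A3F.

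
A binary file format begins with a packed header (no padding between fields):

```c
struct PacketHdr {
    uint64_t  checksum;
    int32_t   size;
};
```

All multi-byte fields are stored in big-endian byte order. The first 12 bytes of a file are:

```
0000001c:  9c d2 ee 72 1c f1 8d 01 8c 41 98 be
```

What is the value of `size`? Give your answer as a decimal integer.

`size` follows `checksum` (8 bytes), so it starts at byte offset 8 and occupies 4 bytes.
Bytes at offsets 8..11: 8C 41 98 BE.
Big-endian: lowest address holds the most-significant byte.
The bytes are already most-significant first: 0x8C4198BE.
Top bit is set, so as a signed 32-bit value this is 0x8C4198BE − 2^32 = -1941858114.

-1941858114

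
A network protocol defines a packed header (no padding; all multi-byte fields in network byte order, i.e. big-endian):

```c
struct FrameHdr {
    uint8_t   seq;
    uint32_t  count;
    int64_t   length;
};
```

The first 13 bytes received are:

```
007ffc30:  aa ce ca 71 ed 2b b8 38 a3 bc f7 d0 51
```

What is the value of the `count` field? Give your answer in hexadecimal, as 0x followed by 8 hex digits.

`count` follows `seq` (1 byte), so it starts at byte offset 1 and occupies 4 bytes.
Bytes at offsets 1..4: CE CA 71 ED.
Big-endian: lowest address holds the most-significant byte.
The bytes are already most-significant first: 0xCECA71ED.

0xCECA71ED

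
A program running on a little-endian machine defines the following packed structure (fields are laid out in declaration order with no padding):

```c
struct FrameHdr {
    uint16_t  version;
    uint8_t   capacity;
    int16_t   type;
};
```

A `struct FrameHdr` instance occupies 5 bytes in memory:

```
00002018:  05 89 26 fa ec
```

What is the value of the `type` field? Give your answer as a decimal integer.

-4870

`type` follows `version` (2 B), `capacity` (1 B), so it starts at offset 2 + 1 = 3 and occupies 2 bytes.
Bytes at offsets 3..4: FA EC.
In little-endian order the low byte comes first in memory.
Reassemble most-significant byte first: EC FA → 0xECFA.
Top bit is set, so as a signed 16-bit value this is 0xECFA − 2^16 = -4870.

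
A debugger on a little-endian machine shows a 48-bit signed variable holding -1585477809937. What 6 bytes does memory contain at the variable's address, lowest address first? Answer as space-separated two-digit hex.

EF 88 28 DA 8E FE

Two's complement of -1585477809937 in 48 bits: 1585477809937 = 0x017125D77711; invert → 0xFE8EDA2888EE; add 1 → 0xFE8EDA2888EF.
Split into bytes (most-significant first): FE 8E DA 28 88 EF.
Little-endian stores the least-significant byte at the lowest address.
So at ascending addresses the bytes are EF 88 28 DA 8E FE.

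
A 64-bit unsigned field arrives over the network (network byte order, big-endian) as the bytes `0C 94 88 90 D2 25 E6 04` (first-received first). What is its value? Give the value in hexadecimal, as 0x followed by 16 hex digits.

0x0C948890D225E604

In big-endian order the high byte comes first in memory.
The bytes are already most-significant first: 0x0C948890D225E604.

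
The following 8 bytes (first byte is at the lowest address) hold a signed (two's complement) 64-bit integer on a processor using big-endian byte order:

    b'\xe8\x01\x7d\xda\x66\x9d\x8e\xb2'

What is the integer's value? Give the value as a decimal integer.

-1728962404955615566

In big-endian order the high byte comes first in memory.
The bytes are already most-significant first: 0xE8017DDA669D8EB2.
Top bit is set, so as a signed 64-bit value this is 0xE8017DDA669D8EB2 − 2^64 = -1728962404955615566.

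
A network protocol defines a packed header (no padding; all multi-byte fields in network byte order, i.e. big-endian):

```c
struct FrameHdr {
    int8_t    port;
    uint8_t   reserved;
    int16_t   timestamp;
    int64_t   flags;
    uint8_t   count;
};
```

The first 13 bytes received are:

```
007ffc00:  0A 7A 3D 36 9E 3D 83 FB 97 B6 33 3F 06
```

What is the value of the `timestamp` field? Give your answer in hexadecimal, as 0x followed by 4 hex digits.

`timestamp` follows `port` (1 B), `reserved` (1 B), so it starts at offset 1 + 1 = 2 and occupies 2 bytes.
Bytes at offsets 2..3: 3D 36.
Big-endian: lowest address holds the most-significant byte.
The bytes are already most-significant first: 0x3D36.

0x3D36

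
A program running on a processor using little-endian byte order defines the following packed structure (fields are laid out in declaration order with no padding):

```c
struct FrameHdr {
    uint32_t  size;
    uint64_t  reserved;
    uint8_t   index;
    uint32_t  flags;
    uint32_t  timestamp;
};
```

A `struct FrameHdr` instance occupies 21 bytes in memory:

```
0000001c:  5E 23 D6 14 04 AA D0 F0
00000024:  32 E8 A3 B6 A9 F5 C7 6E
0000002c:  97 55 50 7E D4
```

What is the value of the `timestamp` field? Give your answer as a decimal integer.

3565047893

`timestamp` follows `size` (4 B), `reserved` (8 B), `index` (1 B), `flags` (4 B), so it starts at offset 4 + 8 + 1 + 4 = 17 and occupies 4 bytes.
Bytes at offsets 17..20: 55 50 7E D4.
In little-endian order the low byte comes first in memory.
Reassemble most-significant byte first: D4 7E 50 55 → 0xD47E5055.
0xD47E5055 = 3565047893.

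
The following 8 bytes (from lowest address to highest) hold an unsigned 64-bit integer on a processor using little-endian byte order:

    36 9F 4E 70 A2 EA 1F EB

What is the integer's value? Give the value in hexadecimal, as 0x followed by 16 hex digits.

In little-endian order the low byte comes first in memory.
Reassemble most-significant byte first: EB 1F EA A2 70 4E 9F 36 → 0xEB1FEAA2704E9F36.

0xEB1FEAA2704E9F36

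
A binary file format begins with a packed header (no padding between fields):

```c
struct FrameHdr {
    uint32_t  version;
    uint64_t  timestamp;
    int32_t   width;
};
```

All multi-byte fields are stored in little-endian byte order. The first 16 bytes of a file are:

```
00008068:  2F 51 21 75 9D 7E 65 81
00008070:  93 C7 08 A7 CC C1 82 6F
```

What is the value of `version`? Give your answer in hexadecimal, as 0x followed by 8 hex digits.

0x7521512F

`version` is the first field, at byte offset 0, occupying 4 bytes.
Bytes at offsets 0..3: 2F 51 21 75.
Little-endian stores the least-significant byte at the lowest address.
Reassemble most-significant byte first: 75 21 51 2F → 0x7521512F.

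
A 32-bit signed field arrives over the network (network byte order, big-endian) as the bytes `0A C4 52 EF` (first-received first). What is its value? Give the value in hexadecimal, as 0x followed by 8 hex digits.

0x0AC452EF

In big-endian order the high byte comes first in memory.
The bytes are already most-significant first: 0x0AC452EF.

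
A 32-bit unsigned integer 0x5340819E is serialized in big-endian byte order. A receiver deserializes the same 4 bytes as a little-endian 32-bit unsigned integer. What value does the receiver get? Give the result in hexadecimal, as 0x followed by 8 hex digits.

0x9E814053

Stored big-endian, the bytes at ascending addresses are 53 40 81 9E.
Read back as little-endian, the first byte is least significant, giving 0x9E814053.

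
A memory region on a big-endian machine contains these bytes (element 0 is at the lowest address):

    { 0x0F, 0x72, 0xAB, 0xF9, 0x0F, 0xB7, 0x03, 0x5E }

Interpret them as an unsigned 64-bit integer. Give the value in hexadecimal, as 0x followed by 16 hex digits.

In big-endian order the high byte comes first in memory.
The bytes are already most-significant first: 0x0F72ABF90FB7035E.

0x0F72ABF90FB7035E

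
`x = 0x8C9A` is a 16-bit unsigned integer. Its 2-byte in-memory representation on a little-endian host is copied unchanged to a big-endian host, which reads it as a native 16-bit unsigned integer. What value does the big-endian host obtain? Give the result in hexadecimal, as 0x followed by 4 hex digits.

0x9A8C

Stored little-endian, the bytes at ascending addresses are 9A 8C.
Read back as big-endian, the last byte is least significant, giving 0x9A8C.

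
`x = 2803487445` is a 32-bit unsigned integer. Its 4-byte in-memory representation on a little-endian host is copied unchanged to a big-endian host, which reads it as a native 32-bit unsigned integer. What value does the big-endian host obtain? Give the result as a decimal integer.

2803487445 in 32-bit hexadecimal is 0xA719D2D5.
Stored little-endian, the bytes at ascending addresses are D5 D2 19 A7.
Read back as big-endian, the last byte is least significant, giving 0xD5D219A7.
0xD5D219A7 = 3587316135.

3587316135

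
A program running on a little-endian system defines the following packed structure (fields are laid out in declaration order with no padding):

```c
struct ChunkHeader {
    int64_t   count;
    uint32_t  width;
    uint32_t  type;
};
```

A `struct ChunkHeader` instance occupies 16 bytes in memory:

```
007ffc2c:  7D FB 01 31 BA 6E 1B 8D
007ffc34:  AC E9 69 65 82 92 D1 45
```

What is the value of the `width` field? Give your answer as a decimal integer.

1701439916

`width` follows `count` (8 bytes), so it starts at byte offset 8 and occupies 4 bytes.
Bytes at offsets 8..11: AC E9 69 65.
In little-endian order the low byte comes first in memory.
Reassemble most-significant byte first: 65 69 E9 AC → 0x6569E9AC.
0x6569E9AC = 1701439916.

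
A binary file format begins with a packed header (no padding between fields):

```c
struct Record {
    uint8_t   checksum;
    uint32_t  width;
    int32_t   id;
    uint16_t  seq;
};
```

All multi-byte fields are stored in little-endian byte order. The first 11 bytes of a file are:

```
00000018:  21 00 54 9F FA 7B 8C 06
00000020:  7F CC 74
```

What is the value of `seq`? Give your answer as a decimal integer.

29900

`seq` follows `checksum` (1 B), `width` (4 B), `id` (4 B), so it starts at offset 1 + 4 + 4 = 9 and occupies 2 bytes.
Bytes at offsets 9..10: CC 74.
Little-endian: lowest address holds the least-significant byte.
Reassemble most-significant byte first: 74 CC → 0x74CC.
0x74CC = 29900.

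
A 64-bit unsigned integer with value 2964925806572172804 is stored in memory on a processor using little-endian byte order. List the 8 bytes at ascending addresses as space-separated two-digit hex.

2964925806572172804 in hexadecimal, padded to 64 bits, is 0x2925884FEE1F7604.
Split into bytes (most-significant first): 29 25 88 4F EE 1F 76 04.
In little-endian order the low byte comes first in memory.
So at ascending addresses the bytes are 04 76 1F EE 4F 88 25 29.

04 76 1F EE 4F 88 25 29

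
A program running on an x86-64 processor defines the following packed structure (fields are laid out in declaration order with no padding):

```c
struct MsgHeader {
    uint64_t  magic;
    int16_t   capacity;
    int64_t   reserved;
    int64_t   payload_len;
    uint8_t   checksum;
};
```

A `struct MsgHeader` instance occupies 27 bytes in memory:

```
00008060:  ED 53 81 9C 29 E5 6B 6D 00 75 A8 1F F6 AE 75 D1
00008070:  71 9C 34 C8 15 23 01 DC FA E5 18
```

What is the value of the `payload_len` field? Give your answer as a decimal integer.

`payload_len` follows `magic` (8 B), `capacity` (2 B), `reserved` (8 B), so it starts at offset 8 + 2 + 8 = 18 and occupies 8 bytes.
Bytes at offsets 18..25: 34 C8 15 23 01 DC FA E5.
Little-endian stores the least-significant byte at the lowest address.
Reassemble most-significant byte first: E5 FA DC 01 23 15 C8 34 → 0xE5FADC012315C834.
Top bit is set, so as a signed 64-bit value this is 0xE5FADC012315C834 − 2^64 = -1874944397404682188.

-1874944397404682188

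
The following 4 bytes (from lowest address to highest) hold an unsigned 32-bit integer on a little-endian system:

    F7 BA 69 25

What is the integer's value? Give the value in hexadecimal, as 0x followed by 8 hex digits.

0x2569BAF7

Little-endian: lowest address holds the least-significant byte.
Reassemble most-significant byte first: 25 69 BA F7 → 0x2569BAF7.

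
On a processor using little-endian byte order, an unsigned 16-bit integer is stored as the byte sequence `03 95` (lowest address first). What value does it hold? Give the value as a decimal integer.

38147

Little-endian: lowest address holds the least-significant byte.
Reassemble most-significant byte first: 95 03 → 0x9503.
0x9503 = 38147.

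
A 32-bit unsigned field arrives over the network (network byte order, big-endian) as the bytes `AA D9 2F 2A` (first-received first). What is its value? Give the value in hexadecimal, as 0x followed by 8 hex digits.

Big-endian: lowest address holds the most-significant byte.
The bytes are already most-significant first: 0xAAD92F2A.

0xAAD92F2A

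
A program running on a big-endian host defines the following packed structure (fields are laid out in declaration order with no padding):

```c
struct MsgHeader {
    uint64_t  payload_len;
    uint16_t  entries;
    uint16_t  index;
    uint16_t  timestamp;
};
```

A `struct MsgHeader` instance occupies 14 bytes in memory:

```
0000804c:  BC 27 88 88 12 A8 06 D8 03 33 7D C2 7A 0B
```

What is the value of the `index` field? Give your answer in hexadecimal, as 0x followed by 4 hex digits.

`index` follows `payload_len` (8 B), `entries` (2 B), so it starts at offset 8 + 2 = 10 and occupies 2 bytes.
Bytes at offsets 10..11: 7D C2.
In big-endian order the high byte comes first in memory.
The bytes are already most-significant first: 0x7DC2.

0x7DC2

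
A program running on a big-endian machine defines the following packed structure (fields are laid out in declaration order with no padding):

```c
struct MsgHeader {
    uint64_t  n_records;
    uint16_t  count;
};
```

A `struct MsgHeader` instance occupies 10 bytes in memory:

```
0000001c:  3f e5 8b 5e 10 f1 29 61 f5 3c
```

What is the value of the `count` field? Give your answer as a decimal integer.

`count` follows `n_records` (8 bytes), so it starts at byte offset 8 and occupies 2 bytes.
Bytes at offsets 8..9: F5 3C.
In big-endian order the high byte comes first in memory.
The bytes are already most-significant first: 0xF53C.
0xF53C = 62780.

62780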